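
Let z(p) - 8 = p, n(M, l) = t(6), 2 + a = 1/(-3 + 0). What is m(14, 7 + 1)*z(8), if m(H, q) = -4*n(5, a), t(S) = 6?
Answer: -384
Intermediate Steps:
a = -7/3 (a = -2 + 1/(-3 + 0) = -2 + 1/(-3) = -2 - ⅓ = -7/3 ≈ -2.3333)
n(M, l) = 6
z(p) = 8 + p
m(H, q) = -24 (m(H, q) = -4*6 = -24)
m(14, 7 + 1)*z(8) = -24*(8 + 8) = -24*16 = -384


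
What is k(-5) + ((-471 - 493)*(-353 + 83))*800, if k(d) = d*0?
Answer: 208224000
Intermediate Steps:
k(d) = 0
k(-5) + ((-471 - 493)*(-353 + 83))*800 = 0 + ((-471 - 493)*(-353 + 83))*800 = 0 - 964*(-270)*800 = 0 + 260280*800 = 0 + 208224000 = 208224000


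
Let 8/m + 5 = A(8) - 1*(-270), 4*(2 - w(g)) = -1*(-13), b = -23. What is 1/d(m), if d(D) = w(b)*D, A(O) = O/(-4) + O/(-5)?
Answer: -1307/50 ≈ -26.140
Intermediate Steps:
A(O) = -9*O/20 (A(O) = O*(-1/4) + O*(-1/5) = -O/4 - O/5 = -9*O/20)
w(g) = -5/4 (w(g) = 2 - (-1)*(-13)/4 = 2 - 1/4*13 = 2 - 13/4 = -5/4)
m = 40/1307 (m = 8/(-5 + (-9/20*8 - 1*(-270))) = 8/(-5 + (-18/5 + 270)) = 8/(-5 + 1332/5) = 8/(1307/5) = 8*(5/1307) = 40/1307 ≈ 0.030604)
d(D) = -5*D/4
1/d(m) = 1/(-5/4*40/1307) = 1/(-50/1307) = -1307/50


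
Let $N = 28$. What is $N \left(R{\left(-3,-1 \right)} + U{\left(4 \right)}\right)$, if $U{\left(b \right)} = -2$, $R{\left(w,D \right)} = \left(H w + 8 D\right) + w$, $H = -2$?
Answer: $-196$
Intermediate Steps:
$R{\left(w,D \right)} = - w + 8 D$ ($R{\left(w,D \right)} = \left(- 2 w + 8 D\right) + w = - w + 8 D$)
$N \left(R{\left(-3,-1 \right)} + U{\left(4 \right)}\right) = 28 \left(\left(\left(-1\right) \left(-3\right) + 8 \left(-1\right)\right) - 2\right) = 28 \left(\left(3 - 8\right) - 2\right) = 28 \left(-5 - 2\right) = 28 \left(-7\right) = -196$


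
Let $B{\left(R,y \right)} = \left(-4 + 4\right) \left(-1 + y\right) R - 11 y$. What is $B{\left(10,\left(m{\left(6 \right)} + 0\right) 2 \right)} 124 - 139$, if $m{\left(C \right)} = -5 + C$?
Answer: $-2867$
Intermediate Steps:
$B{\left(R,y \right)} = - 11 y$ ($B{\left(R,y \right)} = 0 \left(-1 + y\right) R - 11 y = 0 R - 11 y = 0 - 11 y = - 11 y$)
$B{\left(10,\left(m{\left(6 \right)} + 0\right) 2 \right)} 124 - 139 = - 11 \left(\left(-5 + 6\right) + 0\right) 2 \cdot 124 - 139 = - 11 \left(1 + 0\right) 2 \cdot 124 - 139 = - 11 \cdot 1 \cdot 2 \cdot 124 - 139 = \left(-11\right) 2 \cdot 124 - 139 = \left(-22\right) 124 - 139 = -2728 - 139 = -2867$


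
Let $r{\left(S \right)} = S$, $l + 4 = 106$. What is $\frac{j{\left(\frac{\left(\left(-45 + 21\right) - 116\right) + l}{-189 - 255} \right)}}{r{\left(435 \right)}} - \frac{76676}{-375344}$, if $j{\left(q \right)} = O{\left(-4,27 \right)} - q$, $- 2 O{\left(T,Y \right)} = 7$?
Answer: $\frac{888228437}{4530871260} \approx 0.19604$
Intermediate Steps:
$l = 102$ ($l = -4 + 106 = 102$)
$O{\left(T,Y \right)} = - \frac{7}{2}$ ($O{\left(T,Y \right)} = \left(- \frac{1}{2}\right) 7 = - \frac{7}{2}$)
$j{\left(q \right)} = - \frac{7}{2} - q$
$\frac{j{\left(\frac{\left(\left(-45 + 21\right) - 116\right) + l}{-189 - 255} \right)}}{r{\left(435 \right)}} - \frac{76676}{-375344} = \frac{- \frac{7}{2} - \frac{\left(\left(-45 + 21\right) - 116\right) + 102}{-189 - 255}}{435} - \frac{76676}{-375344} = \left(- \frac{7}{2} - \frac{\left(-24 - 116\right) + 102}{-444}\right) \frac{1}{435} - - \frac{19169}{93836} = \left(- \frac{7}{2} - \left(-140 + 102\right) \left(- \frac{1}{444}\right)\right) \frac{1}{435} + \frac{19169}{93836} = \left(- \frac{7}{2} - \left(-38\right) \left(- \frac{1}{444}\right)\right) \frac{1}{435} + \frac{19169}{93836} = \left(- \frac{7}{2} - \frac{19}{222}\right) \frac{1}{435} + \frac{19169}{93836} = \left(- \frac{398}{111}\right) \frac{1}{435} + \frac{19169}{93836} = - \frac{398}{48285} + \frac{19169}{93836} = \frac{888228437}{4530871260}$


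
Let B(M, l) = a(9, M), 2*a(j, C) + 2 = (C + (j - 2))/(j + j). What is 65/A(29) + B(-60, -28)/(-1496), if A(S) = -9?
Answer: -388871/53856 ≈ -7.2206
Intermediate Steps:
a(j, C) = -1 + (-2 + C + j)/(4*j) (a(j, C) = -1 + ((C + (j - 2))/(j + j))/2 = -1 + ((C + (-2 + j))/((2*j)))/2 = -1 + ((-2 + C + j)*(1/(2*j)))/2 = -1 + ((-2 + C + j)/(2*j))/2 = -1 + (-2 + C + j)/(4*j))
B(M, l) = -29/36 + M/36 (B(M, l) = (¼)*(-2 + M - 3*9)/9 = (¼)*(⅑)*(-2 + M - 27) = (¼)*(⅑)*(-29 + M) = -29/36 + M/36)
65/A(29) + B(-60, -28)/(-1496) = 65/(-9) + (-29/36 + (1/36)*(-60))/(-1496) = 65*(-⅑) + (-29/36 - 5/3)*(-1/1496) = -65/9 - 89/36*(-1/1496) = -65/9 + 89/53856 = -388871/53856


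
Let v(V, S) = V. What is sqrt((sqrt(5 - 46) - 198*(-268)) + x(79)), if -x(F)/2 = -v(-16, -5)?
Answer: sqrt(53032 + I*sqrt(41)) ≈ 230.29 + 0.014*I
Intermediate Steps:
x(F) = -32 (x(F) = -(-2)*(-16) = -2*16 = -32)
sqrt((sqrt(5 - 46) - 198*(-268)) + x(79)) = sqrt((sqrt(5 - 46) - 198*(-268)) - 32) = sqrt((sqrt(-41) + 53064) - 32) = sqrt((I*sqrt(41) + 53064) - 32) = sqrt((53064 + I*sqrt(41)) - 32) = sqrt(53032 + I*sqrt(41))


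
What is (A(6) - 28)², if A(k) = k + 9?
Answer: 169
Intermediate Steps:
A(k) = 9 + k
(A(6) - 28)² = ((9 + 6) - 28)² = (15 - 28)² = (-13)² = 169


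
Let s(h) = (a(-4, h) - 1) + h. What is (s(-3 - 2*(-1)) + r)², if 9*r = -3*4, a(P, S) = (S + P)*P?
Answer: 2500/9 ≈ 277.78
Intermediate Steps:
a(P, S) = P*(P + S) (a(P, S) = (P + S)*P = P*(P + S))
r = -4/3 (r = (-3*4)/9 = (⅑)*(-12) = -4/3 ≈ -1.3333)
s(h) = 15 - 3*h (s(h) = (-4*(-4 + h) - 1) + h = ((16 - 4*h) - 1) + h = (15 - 4*h) + h = 15 - 3*h)
(s(-3 - 2*(-1)) + r)² = ((15 - 3*(-3 - 2*(-1))) - 4/3)² = ((15 - 3*(-3 + 2)) - 4/3)² = ((15 - 3*(-1)) - 4/3)² = ((15 + 3) - 4/3)² = (18 - 4/3)² = (50/3)² = 2500/9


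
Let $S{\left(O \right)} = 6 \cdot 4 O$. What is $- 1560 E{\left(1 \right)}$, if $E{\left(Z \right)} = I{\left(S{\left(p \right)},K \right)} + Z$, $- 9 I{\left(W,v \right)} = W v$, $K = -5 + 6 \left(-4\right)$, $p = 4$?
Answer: $-484120$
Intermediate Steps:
$K = -29$ ($K = -5 - 24 = -29$)
$S{\left(O \right)} = 24 O$
$I{\left(W,v \right)} = - \frac{W v}{9}$
$E{\left(Z \right)} = \frac{928}{3} + Z$ ($E{\left(Z \right)} = \left(- \frac{1}{9}\right) 24 \cdot 4 \left(-29\right) + Z = \left(- \frac{1}{9}\right) 96 \left(-29\right) + Z = \frac{928}{3} + Z$)
$- 1560 E{\left(1 \right)} = - 1560 \left(\frac{928}{3} + 1\right) = \left(-1560\right) \frac{931}{3} = -484120$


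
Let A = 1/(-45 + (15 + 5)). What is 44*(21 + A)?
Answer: 23056/25 ≈ 922.24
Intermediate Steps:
A = -1/25 (A = 1/(-45 + 20) = 1/(-25) = -1/25 ≈ -0.040000)
44*(21 + A) = 44*(21 - 1/25) = 44*(524/25) = 23056/25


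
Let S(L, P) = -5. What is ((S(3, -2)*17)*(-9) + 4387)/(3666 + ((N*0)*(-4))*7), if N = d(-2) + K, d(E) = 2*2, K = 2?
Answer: 2576/1833 ≈ 1.4053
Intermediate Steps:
d(E) = 4
N = 6 (N = 4 + 2 = 6)
((S(3, -2)*17)*(-9) + 4387)/(3666 + ((N*0)*(-4))*7) = (-5*17*(-9) + 4387)/(3666 + ((6*0)*(-4))*7) = (-85*(-9) + 4387)/(3666 + (0*(-4))*7) = (765 + 4387)/(3666 + 0*7) = 5152/(3666 + 0) = 5152/3666 = 5152*(1/3666) = 2576/1833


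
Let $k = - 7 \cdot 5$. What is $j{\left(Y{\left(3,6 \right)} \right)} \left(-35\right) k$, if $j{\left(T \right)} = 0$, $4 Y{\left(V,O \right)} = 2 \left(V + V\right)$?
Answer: $0$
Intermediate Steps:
$k = -35$ ($k = \left(-1\right) 35 = -35$)
$Y{\left(V,O \right)} = V$ ($Y{\left(V,O \right)} = \frac{2 \left(V + V\right)}{4} = \frac{2 \cdot 2 V}{4} = \frac{4 V}{4} = V$)
$j{\left(Y{\left(3,6 \right)} \right)} \left(-35\right) k = 0 \left(-35\right) \left(-35\right) = 0 \left(-35\right) = 0$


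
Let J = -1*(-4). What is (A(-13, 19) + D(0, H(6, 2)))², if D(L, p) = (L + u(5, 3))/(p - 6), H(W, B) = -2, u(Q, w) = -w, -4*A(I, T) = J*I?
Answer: 11449/64 ≈ 178.89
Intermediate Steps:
J = 4
A(I, T) = -I
D(L, p) = (-3 + L)/(-6 + p) (D(L, p) = (L - 1*3)/(p - 6) = (L - 3)/(-6 + p) = (-3 + L)/(-6 + p))
(A(-13, 19) + D(0, H(6, 2)))² = (-1*(-13) + (-3 + 0)/(-6 - 2))² = (13 - 3/(-8))² = (13 - ⅛*(-3))² = (13 + 3/8)² = (107/8)² = 11449/64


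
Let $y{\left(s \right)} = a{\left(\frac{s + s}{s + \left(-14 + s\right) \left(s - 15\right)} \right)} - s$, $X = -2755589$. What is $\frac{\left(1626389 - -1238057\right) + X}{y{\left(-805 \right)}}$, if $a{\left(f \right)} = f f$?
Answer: $\frac{39982874021825}{295674268241} \approx 135.23$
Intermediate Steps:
$a{\left(f \right)} = f^{2}$
$y{\left(s \right)} = - s + \frac{4 s^{2}}{\left(s + \left(-15 + s\right) \left(-14 + s\right)\right)^{2}}$ ($y{\left(s \right)} = \left(\frac{s + s}{s + \left(-14 + s\right) \left(s - 15\right)}\right)^{2} - s = \left(\frac{2 s}{s + \left(-14 + s\right) \left(-15 + s\right)}\right)^{2} - s = \left(\frac{2 s}{s + \left(-15 + s\right) \left(-14 + s\right)}\right)^{2} - s = \frac{4 s^{2}}{\left(s + \left(-15 + s\right) \left(-14 + s\right)\right)^{2}} - s = - s + \frac{4 s^{2}}{\left(s + \left(-15 + s\right) \left(-14 + s\right)\right)^{2}}$)
$\frac{\left(1626389 - -1238057\right) + X}{y{\left(-805 \right)}} = \frac{\left(1626389 - -1238057\right) - 2755589}{\left(-1\right) \left(-805\right) + \frac{4 \left(-805\right)^{2}}{\left(210 + \left(-805\right)^{2} - -22540\right)^{2}}} = \frac{\left(1626389 + 1238057\right) - 2755589}{805 + 4 \cdot 648025 \frac{1}{\left(210 + 648025 + 22540\right)^{2}}} = \frac{2864446 - 2755589}{805 + 4 \cdot 648025 \cdot \frac{1}{449939100625}} = \frac{108857}{805 + 4 \cdot 648025 \cdot \frac{1}{449939100625}} = \frac{108857}{805 + \frac{2116}{367297225}} = \frac{108857}{\frac{295674268241}{367297225}} = 108857 \cdot \frac{367297225}{295674268241} = \frac{39982874021825}{295674268241}$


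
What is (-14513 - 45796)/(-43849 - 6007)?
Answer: 60309/49856 ≈ 1.2097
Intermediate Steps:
(-14513 - 45796)/(-43849 - 6007) = -60309/(-49856) = -60309*(-1/49856) = 60309/49856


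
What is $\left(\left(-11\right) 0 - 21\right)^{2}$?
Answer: $441$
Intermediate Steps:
$\left(\left(-11\right) 0 - 21\right)^{2} = \left(0 - 21\right)^{2} = \left(-21\right)^{2} = 441$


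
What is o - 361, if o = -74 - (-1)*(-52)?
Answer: -487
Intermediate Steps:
o = -126 (o = -74 - 1*52 = -74 - 52 = -126)
o - 361 = -126 - 361 = -487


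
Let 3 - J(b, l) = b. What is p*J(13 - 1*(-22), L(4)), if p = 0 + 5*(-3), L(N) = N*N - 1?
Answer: 480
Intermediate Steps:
L(N) = -1 + N² (L(N) = N² - 1 = -1 + N²)
J(b, l) = 3 - b
p = -15 (p = 0 - 15 = -15)
p*J(13 - 1*(-22), L(4)) = -15*(3 - (13 - 1*(-22))) = -15*(3 - (13 + 22)) = -15*(3 - 1*35) = -15*(3 - 35) = -15*(-32) = 480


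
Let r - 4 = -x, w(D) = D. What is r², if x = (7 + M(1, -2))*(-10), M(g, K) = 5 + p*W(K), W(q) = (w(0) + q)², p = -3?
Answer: 16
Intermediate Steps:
W(q) = q² (W(q) = (0 + q)² = q²)
M(g, K) = 5 - 3*K²
x = 0 (x = (7 + (5 - 3*(-2)²))*(-10) = (7 + (5 - 3*4))*(-10) = (7 + (5 - 12))*(-10) = (7 - 7)*(-10) = 0*(-10) = 0)
r = 4 (r = 4 - 1*0 = 4 + 0 = 4)
r² = 4² = 16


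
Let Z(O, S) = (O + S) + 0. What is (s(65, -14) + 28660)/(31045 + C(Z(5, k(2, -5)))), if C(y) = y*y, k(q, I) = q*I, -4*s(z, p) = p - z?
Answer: 114719/124280 ≈ 0.92307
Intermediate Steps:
s(z, p) = -p/4 + z/4 (s(z, p) = -(p - z)/4 = -p/4 + z/4)
k(q, I) = I*q
Z(O, S) = O + S
C(y) = y²
(s(65, -14) + 28660)/(31045 + C(Z(5, k(2, -5)))) = ((-¼*(-14) + (¼)*65) + 28660)/(31045 + (5 - 5*2)²) = ((7/2 + 65/4) + 28660)/(31045 + (5 - 10)²) = (79/4 + 28660)/(31045 + (-5)²) = 114719/(4*(31045 + 25)) = (114719/4)/31070 = (114719/4)*(1/31070) = 114719/124280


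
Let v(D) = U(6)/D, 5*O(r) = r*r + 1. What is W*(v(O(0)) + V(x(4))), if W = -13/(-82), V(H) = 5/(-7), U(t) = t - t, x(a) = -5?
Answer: -65/574 ≈ -0.11324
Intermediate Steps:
U(t) = 0
V(H) = -5/7 (V(H) = 5*(-⅐) = -5/7)
O(r) = ⅕ + r²/5 (O(r) = (r*r + 1)/5 = (r² + 1)/5 = (1 + r²)/5 = ⅕ + r²/5)
v(D) = 0 (v(D) = 0/D = 0)
W = 13/82 (W = -13*(-1/82) = 13/82 ≈ 0.15854)
W*(v(O(0)) + V(x(4))) = 13*(0 - 5/7)/82 = (13/82)*(-5/7) = -65/574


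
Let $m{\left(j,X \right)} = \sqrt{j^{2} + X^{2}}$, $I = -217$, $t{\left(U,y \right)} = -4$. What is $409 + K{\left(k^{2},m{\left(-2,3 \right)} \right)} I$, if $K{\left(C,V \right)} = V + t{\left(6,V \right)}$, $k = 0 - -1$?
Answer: $1277 - 217 \sqrt{13} \approx 494.6$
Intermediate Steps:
$m{\left(j,X \right)} = \sqrt{X^{2} + j^{2}}$
$k = 1$ ($k = 0 + 1 = 1$)
$K{\left(C,V \right)} = -4 + V$ ($K{\left(C,V \right)} = V - 4 = -4 + V$)
$409 + K{\left(k^{2},m{\left(-2,3 \right)} \right)} I = 409 + \left(-4 + \sqrt{3^{2} + \left(-2\right)^{2}}\right) \left(-217\right) = 409 + \left(-4 + \sqrt{9 + 4}\right) \left(-217\right) = 409 + \left(-4 + \sqrt{13}\right) \left(-217\right) = 409 + \left(868 - 217 \sqrt{13}\right) = 1277 - 217 \sqrt{13}$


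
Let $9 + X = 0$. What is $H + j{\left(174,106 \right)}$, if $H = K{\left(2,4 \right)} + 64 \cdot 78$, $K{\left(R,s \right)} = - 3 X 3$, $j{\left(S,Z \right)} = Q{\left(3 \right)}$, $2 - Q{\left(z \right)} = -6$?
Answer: $5081$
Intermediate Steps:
$Q{\left(z \right)} = 8$ ($Q{\left(z \right)} = 2 - -6 = 2 + 6 = 8$)
$j{\left(S,Z \right)} = 8$
$X = -9$ ($X = -9 + 0 = -9$)
$K{\left(R,s \right)} = 81$ ($K{\left(R,s \right)} = \left(-3\right) \left(-9\right) 3 = 27 \cdot 3 = 81$)
$H = 5073$ ($H = 81 + 64 \cdot 78 = 81 + 4992 = 5073$)
$H + j{\left(174,106 \right)} = 5073 + 8 = 5081$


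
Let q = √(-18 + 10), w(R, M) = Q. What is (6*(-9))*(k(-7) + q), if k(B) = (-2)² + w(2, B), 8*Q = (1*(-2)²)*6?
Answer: -378 - 108*I*√2 ≈ -378.0 - 152.74*I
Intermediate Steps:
Q = 3 (Q = ((1*(-2)²)*6)/8 = ((1*4)*6)/8 = (4*6)/8 = (⅛)*24 = 3)
w(R, M) = 3
q = 2*I*√2 (q = √(-8) = 2*I*√2 ≈ 2.8284*I)
k(B) = 7 (k(B) = (-2)² + 3 = 4 + 3 = 7)
(6*(-9))*(k(-7) + q) = (6*(-9))*(7 + 2*I*√2) = -54*(7 + 2*I*√2) = -378 - 108*I*√2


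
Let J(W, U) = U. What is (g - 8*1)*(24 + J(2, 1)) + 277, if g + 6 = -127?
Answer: -3248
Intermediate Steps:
g = -133 (g = -6 - 127 = -133)
(g - 8*1)*(24 + J(2, 1)) + 277 = (-133 - 8*1)*(24 + 1) + 277 = (-133 - 8)*25 + 277 = -141*25 + 277 = -3525 + 277 = -3248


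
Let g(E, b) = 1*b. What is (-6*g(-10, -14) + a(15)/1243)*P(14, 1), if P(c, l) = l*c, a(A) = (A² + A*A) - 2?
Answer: 1468040/1243 ≈ 1181.0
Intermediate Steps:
a(A) = -2 + 2*A² (a(A) = (A² + A²) - 2 = 2*A² - 2 = -2 + 2*A²)
g(E, b) = b
P(c, l) = c*l
(-6*g(-10, -14) + a(15)/1243)*P(14, 1) = (-6*(-14) + (-2 + 2*15²)/1243)*(14*1) = (84 + (-2 + 2*225)*(1/1243))*14 = (84 + (-2 + 450)*(1/1243))*14 = (84 + 448*(1/1243))*14 = (84 + 448/1243)*14 = (104860/1243)*14 = 1468040/1243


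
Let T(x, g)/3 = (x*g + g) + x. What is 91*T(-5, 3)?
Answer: -4641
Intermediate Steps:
T(x, g) = 3*g + 3*x + 3*g*x (T(x, g) = 3*((x*g + g) + x) = 3*((g*x + g) + x) = 3*((g + g*x) + x) = 3*(g + x + g*x) = 3*g + 3*x + 3*g*x)
91*T(-5, 3) = 91*(3*3 + 3*(-5) + 3*3*(-5)) = 91*(9 - 15 - 45) = 91*(-51) = -4641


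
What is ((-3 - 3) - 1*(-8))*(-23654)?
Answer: -47308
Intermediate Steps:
((-3 - 3) - 1*(-8))*(-23654) = (-6 + 8)*(-23654) = 2*(-23654) = -47308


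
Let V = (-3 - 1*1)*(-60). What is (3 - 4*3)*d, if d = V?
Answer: -2160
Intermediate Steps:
V = 240 (V = (-3 - 1)*(-60) = -4*(-60) = 240)
d = 240
(3 - 4*3)*d = (3 - 4*3)*240 = (3 - 12)*240 = -9*240 = -2160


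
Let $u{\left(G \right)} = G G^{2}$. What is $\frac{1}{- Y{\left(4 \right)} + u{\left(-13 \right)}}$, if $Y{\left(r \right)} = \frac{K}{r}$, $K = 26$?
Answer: $- \frac{2}{4407} \approx -0.00045382$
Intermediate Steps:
$Y{\left(r \right)} = \frac{26}{r}$
$u{\left(G \right)} = G^{3}$
$\frac{1}{- Y{\left(4 \right)} + u{\left(-13 \right)}} = \frac{1}{- \frac{26}{4} + \left(-13\right)^{3}} = \frac{1}{- \frac{26}{4} - 2197} = \frac{1}{\left(-1\right) \frac{13}{2} - 2197} = \frac{1}{- \frac{13}{2} - 2197} = \frac{1}{- \frac{4407}{2}} = - \frac{2}{4407}$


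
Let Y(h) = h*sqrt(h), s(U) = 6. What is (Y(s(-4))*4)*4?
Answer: 96*sqrt(6) ≈ 235.15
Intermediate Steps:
Y(h) = h**(3/2)
(Y(s(-4))*4)*4 = (6**(3/2)*4)*4 = ((6*sqrt(6))*4)*4 = (24*sqrt(6))*4 = 96*sqrt(6)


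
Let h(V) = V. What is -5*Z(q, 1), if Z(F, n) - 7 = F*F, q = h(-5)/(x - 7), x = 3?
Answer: -685/16 ≈ -42.813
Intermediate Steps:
q = 5/4 (q = -5/(3 - 7) = -5/(-4) = -1/4*(-5) = 5/4 ≈ 1.2500)
Z(F, n) = 7 + F**2 (Z(F, n) = 7 + F*F = 7 + F**2)
-5*Z(q, 1) = -5*(7 + (5/4)**2) = -5*(7 + 25/16) = -5*137/16 = -685/16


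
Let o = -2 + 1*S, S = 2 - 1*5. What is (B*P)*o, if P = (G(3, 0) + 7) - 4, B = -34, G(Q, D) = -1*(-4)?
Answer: 1190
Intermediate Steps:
S = -3 (S = 2 - 5 = -3)
G(Q, D) = 4
P = 7 (P = (4 + 7) - 4 = 11 - 4 = 7)
o = -5 (o = -2 + 1*(-3) = -2 - 3 = -5)
(B*P)*o = -34*7*(-5) = -238*(-5) = 1190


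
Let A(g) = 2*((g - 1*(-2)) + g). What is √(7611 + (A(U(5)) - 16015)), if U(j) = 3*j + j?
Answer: 8*I*√130 ≈ 91.214*I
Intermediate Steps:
U(j) = 4*j
A(g) = 4 + 4*g (A(g) = 2*((g + 2) + g) = 2*((2 + g) + g) = 2*(2 + 2*g) = 4 + 4*g)
√(7611 + (A(U(5)) - 16015)) = √(7611 + ((4 + 4*(4*5)) - 16015)) = √(7611 + ((4 + 4*20) - 16015)) = √(7611 + ((4 + 80) - 16015)) = √(7611 + (84 - 16015)) = √(7611 - 15931) = √(-8320) = 8*I*√130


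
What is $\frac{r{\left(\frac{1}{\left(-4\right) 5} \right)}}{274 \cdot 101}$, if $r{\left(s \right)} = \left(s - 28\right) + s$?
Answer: $- \frac{281}{276740} \approx -0.0010154$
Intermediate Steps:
$r{\left(s \right)} = -28 + 2 s$ ($r{\left(s \right)} = \left(-28 + s\right) + s = -28 + 2 s$)
$\frac{r{\left(\frac{1}{\left(-4\right) 5} \right)}}{274 \cdot 101} = \frac{-28 + \frac{2}{\left(-4\right) 5}}{274 \cdot 101} = \frac{-28 + \frac{2}{-20}}{27674} = \left(-28 + 2 \left(- \frac{1}{20}\right)\right) \frac{1}{27674} = \left(-28 - \frac{1}{10}\right) \frac{1}{27674} = \left(- \frac{281}{10}\right) \frac{1}{27674} = - \frac{281}{276740}$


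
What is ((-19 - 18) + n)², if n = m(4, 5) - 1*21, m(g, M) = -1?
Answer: 3481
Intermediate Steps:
n = -22 (n = -1 - 1*21 = -1 - 21 = -22)
((-19 - 18) + n)² = ((-19 - 18) - 22)² = (-37 - 22)² = (-59)² = 3481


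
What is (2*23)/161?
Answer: 2/7 ≈ 0.28571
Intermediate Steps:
(2*23)/161 = 46*(1/161) = 2/7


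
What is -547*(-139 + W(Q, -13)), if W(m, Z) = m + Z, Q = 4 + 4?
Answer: 78768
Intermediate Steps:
Q = 8
W(m, Z) = Z + m
-547*(-139 + W(Q, -13)) = -547*(-139 + (-13 + 8)) = -547*(-139 - 5) = -547*(-144) = 78768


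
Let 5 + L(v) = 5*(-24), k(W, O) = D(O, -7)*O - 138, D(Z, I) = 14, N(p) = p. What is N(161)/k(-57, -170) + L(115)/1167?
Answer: -502637/2938506 ≈ -0.17105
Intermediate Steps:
k(W, O) = -138 + 14*O (k(W, O) = 14*O - 138 = -138 + 14*O)
L(v) = -125 (L(v) = -5 + 5*(-24) = -5 - 120 = -125)
N(161)/k(-57, -170) + L(115)/1167 = 161/(-138 + 14*(-170)) - 125/1167 = 161/(-138 - 2380) - 125*1/1167 = 161/(-2518) - 125/1167 = 161*(-1/2518) - 125/1167 = -161/2518 - 125/1167 = -502637/2938506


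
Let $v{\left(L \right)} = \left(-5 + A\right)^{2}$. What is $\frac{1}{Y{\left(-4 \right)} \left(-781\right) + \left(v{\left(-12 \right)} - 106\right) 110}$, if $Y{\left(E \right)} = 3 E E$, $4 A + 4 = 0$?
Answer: $- \frac{1}{45188} \approx -2.213 \cdot 10^{-5}$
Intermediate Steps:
$A = -1$ ($A = -1 + \frac{1}{4} \cdot 0 = -1 + 0 = -1$)
$Y{\left(E \right)} = 3 E^{2}$
$v{\left(L \right)} = 36$ ($v{\left(L \right)} = \left(-5 - 1\right)^{2} = \left(-6\right)^{2} = 36$)
$\frac{1}{Y{\left(-4 \right)} \left(-781\right) + \left(v{\left(-12 \right)} - 106\right) 110} = \frac{1}{3 \left(-4\right)^{2} \left(-781\right) + \left(36 - 106\right) 110} = \frac{1}{3 \cdot 16 \left(-781\right) - 7700} = \frac{1}{48 \left(-781\right) - 7700} = \frac{1}{-37488 - 7700} = \frac{1}{-45188} = - \frac{1}{45188}$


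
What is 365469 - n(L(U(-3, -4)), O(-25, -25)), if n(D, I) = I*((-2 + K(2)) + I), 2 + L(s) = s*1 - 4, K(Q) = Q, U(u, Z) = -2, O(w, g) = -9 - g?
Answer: 365213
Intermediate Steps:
L(s) = -6 + s (L(s) = -2 + (s*1 - 4) = -2 + (s - 4) = -2 + (-4 + s) = -6 + s)
n(D, I) = I² (n(D, I) = I*((-2 + 2) + I) = I*(0 + I) = I*I = I²)
365469 - n(L(U(-3, -4)), O(-25, -25)) = 365469 - (-9 - 1*(-25))² = 365469 - (-9 + 25)² = 365469 - 1*16² = 365469 - 1*256 = 365469 - 256 = 365213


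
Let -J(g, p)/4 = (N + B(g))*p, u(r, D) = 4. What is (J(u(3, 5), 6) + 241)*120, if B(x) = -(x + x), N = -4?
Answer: 63480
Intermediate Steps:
B(x) = -2*x
J(g, p) = -4*p*(-4 - 2*g) (J(g, p) = -4*(-4 - 2*g)*p = -4*p*(-4 - 2*g))
(J(u(3, 5), 6) + 241)*120 = (8*6*(2 + 4) + 241)*120 = (8*6*6 + 241)*120 = (288 + 241)*120 = 529*120 = 63480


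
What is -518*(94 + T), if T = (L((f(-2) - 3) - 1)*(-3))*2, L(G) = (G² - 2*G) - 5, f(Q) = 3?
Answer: -54908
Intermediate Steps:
L(G) = -5 + G² - 2*G
T = 12 (T = ((-5 + ((3 - 3) - 1)² - 2*((3 - 3) - 1))*(-3))*2 = ((-5 + (0 - 1)² - 2*(0 - 1))*(-3))*2 = ((-5 + (-1)² - 2*(-1))*(-3))*2 = ((-5 + 1 + 2)*(-3))*2 = -2*(-3)*2 = 6*2 = 12)
-518*(94 + T) = -518*(94 + 12) = -518*106 = -54908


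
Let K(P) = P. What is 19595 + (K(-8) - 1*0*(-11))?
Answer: 19587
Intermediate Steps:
19595 + (K(-8) - 1*0*(-11)) = 19595 + (-8 - 1*0*(-11)) = 19595 + (-8 + 0*(-11)) = 19595 + (-8 + 0) = 19595 - 8 = 19587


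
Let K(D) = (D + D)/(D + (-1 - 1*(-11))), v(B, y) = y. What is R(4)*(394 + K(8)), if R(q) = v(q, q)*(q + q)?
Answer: 113728/9 ≈ 12636.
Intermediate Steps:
R(q) = 2*q² (R(q) = q*(q + q) = q*(2*q) = 2*q²)
K(D) = 2*D/(10 + D) (K(D) = (2*D)/(D + (-1 + 11)) = (2*D)/(D + 10) = (2*D)/(10 + D) = 2*D/(10 + D))
R(4)*(394 + K(8)) = (2*4²)*(394 + 2*8/(10 + 8)) = (2*16)*(394 + 2*8/18) = 32*(394 + 2*8*(1/18)) = 32*(394 + 8/9) = 32*(3554/9) = 113728/9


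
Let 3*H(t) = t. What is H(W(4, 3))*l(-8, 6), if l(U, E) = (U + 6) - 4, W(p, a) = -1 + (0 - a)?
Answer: 8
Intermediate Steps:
W(p, a) = -1 - a
H(t) = t/3
l(U, E) = 2 + U (l(U, E) = (6 + U) - 4 = 2 + U)
H(W(4, 3))*l(-8, 6) = ((-1 - 1*3)/3)*(2 - 8) = ((-1 - 3)/3)*(-6) = ((1/3)*(-4))*(-6) = -4/3*(-6) = 8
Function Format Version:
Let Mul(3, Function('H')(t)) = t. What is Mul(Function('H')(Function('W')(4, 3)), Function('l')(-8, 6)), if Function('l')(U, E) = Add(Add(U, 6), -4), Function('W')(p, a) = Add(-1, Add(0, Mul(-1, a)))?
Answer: 8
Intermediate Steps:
Function('W')(p, a) = Add(-1, Mul(-1, a))
Function('H')(t) = Mul(Rational(1, 3), t)
Function('l')(U, E) = Add(2, U) (Function('l')(U, E) = Add(Add(6, U), -4) = Add(2, U))
Mul(Function('H')(Function('W')(4, 3)), Function('l')(-8, 6)) = Mul(Mul(Rational(1, 3), Add(-1, Mul(-1, 3))), Add(2, -8)) = Mul(Mul(Rational(1, 3), Add(-1, -3)), -6) = Mul(Mul(Rational(1, 3), -4), -6) = Mul(Rational(-4, 3), -6) = 8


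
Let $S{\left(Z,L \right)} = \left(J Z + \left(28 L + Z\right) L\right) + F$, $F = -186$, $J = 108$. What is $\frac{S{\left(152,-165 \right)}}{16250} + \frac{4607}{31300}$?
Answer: $\frac{18926279}{406900} \approx 46.513$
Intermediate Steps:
$S{\left(Z,L \right)} = -186 + 108 Z + L \left(Z + 28 L\right)$ ($S{\left(Z,L \right)} = \left(108 Z + \left(28 L + Z\right) L\right) - 186 = \left(108 Z + \left(Z + 28 L\right) L\right) - 186 = \left(108 Z + L \left(Z + 28 L\right)\right) - 186 = -186 + 108 Z + L \left(Z + 28 L\right)$)
$\frac{S{\left(152,-165 \right)}}{16250} + \frac{4607}{31300} = \frac{-186 + 28 \left(-165\right)^{2} + 108 \cdot 152 - 25080}{16250} + \frac{4607}{31300} = \left(-186 + 28 \cdot 27225 + 16416 - 25080\right) \frac{1}{16250} + 4607 \cdot \frac{1}{31300} = \left(-186 + 762300 + 16416 - 25080\right) \frac{1}{16250} + \frac{4607}{31300} = 753450 \cdot \frac{1}{16250} + \frac{4607}{31300} = \frac{15069}{325} + \frac{4607}{31300} = \frac{18926279}{406900}$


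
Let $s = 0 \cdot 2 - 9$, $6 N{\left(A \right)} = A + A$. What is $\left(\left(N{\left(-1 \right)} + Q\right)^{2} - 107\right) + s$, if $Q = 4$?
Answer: $- \frac{923}{9} \approx -102.56$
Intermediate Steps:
$N{\left(A \right)} = \frac{A}{3}$ ($N{\left(A \right)} = \frac{A + A}{6} = \frac{2 A}{6} = \frac{A}{3}$)
$s = -9$ ($s = 0 - 9 = -9$)
$\left(\left(N{\left(-1 \right)} + Q\right)^{2} - 107\right) + s = \left(\left(\frac{1}{3} \left(-1\right) + 4\right)^{2} - 107\right) - 9 = \left(\left(- \frac{1}{3} + 4\right)^{2} - 107\right) - 9 = \left(\left(\frac{11}{3}\right)^{2} - 107\right) - 9 = \left(\frac{121}{9} - 107\right) - 9 = - \frac{842}{9} - 9 = - \frac{923}{9}$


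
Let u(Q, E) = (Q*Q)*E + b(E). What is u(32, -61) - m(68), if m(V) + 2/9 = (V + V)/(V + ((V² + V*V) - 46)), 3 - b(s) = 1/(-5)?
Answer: -289504846/4635 ≈ -62461.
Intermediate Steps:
b(s) = 16/5 (b(s) = 3 - 1/(-5) = 3 - 1*(-⅕) = 3 + ⅕ = 16/5)
u(Q, E) = 16/5 + E*Q² (u(Q, E) = (Q*Q)*E + 16/5 = Q²*E + 16/5 = E*Q² + 16/5 = 16/5 + E*Q²)
m(V) = -2/9 + 2*V/(-46 + V + 2*V²) (m(V) = -2/9 + (V + V)/(V + ((V² + V*V) - 46)) = -2/9 + (2*V)/(V + ((V² + V²) - 46)) = -2/9 + (2*V)/(V + (2*V² - 46)) = -2/9 + (2*V)/(V + (-46 + 2*V²)) = -2/9 + (2*V)/(-46 + V + 2*V²) = -2/9 + 2*V/(-46 + V + 2*V²))
u(32, -61) - m(68) = (16/5 - 61*32²) - 4*(23 - 1*68² + 4*68)/(9*(-46 + 68 + 2*68²)) = (16/5 - 61*1024) - 4*(23 - 1*4624 + 272)/(9*(-46 + 68 + 2*4624)) = (16/5 - 62464) - 4*(23 - 4624 + 272)/(9*(-46 + 68 + 9248)) = -312304/5 - 4*(-4329)/(9*9270) = -312304/5 - 1*(-962/4635) = -312304/5 + 962/4635 = -289504846/4635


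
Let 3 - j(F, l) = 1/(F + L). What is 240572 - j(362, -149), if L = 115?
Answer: 114751414/477 ≈ 2.4057e+5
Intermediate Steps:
j(F, l) = 3 - 1/(115 + F) (j(F, l) = 3 - 1/(F + 115) = 3 - 1/(115 + F))
240572 - j(362, -149) = 240572 - (344 + 3*362)/(115 + 362) = 240572 - (344 + 1086)/477 = 240572 - 1430/477 = 114751414/477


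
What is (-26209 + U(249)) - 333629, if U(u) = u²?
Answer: -297837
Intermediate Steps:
(-26209 + U(249)) - 333629 = (-26209 + 249²) - 333629 = (-26209 + 62001) - 333629 = 35792 - 333629 = -297837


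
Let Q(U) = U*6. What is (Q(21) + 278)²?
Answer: 163216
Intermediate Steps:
Q(U) = 6*U
(Q(21) + 278)² = (6*21 + 278)² = (126 + 278)² = 404² = 163216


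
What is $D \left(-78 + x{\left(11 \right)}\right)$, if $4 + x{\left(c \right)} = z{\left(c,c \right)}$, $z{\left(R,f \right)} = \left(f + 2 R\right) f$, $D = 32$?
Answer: $8992$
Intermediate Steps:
$z{\left(R,f \right)} = f \left(f + 2 R\right)$
$x{\left(c \right)} = -4 + 3 c^{2}$ ($x{\left(c \right)} = -4 + c \left(c + 2 c\right) = -4 + c 3 c = -4 + 3 c^{2}$)
$D \left(-78 + x{\left(11 \right)}\right) = 32 \left(-78 - \left(4 - 3 \cdot 11^{2}\right)\right) = 32 \left(-78 + \left(-4 + 3 \cdot 121\right)\right) = 32 \left(-78 + \left(-4 + 363\right)\right) = 32 \left(-78 + 359\right) = 32 \cdot 281 = 8992$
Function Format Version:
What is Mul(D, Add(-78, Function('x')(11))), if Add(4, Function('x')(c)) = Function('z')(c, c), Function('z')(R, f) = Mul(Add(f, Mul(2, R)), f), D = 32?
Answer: 8992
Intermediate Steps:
Function('z')(R, f) = Mul(f, Add(f, Mul(2, R)))
Function('x')(c) = Add(-4, Mul(3, Pow(c, 2))) (Function('x')(c) = Add(-4, Mul(c, Add(c, Mul(2, c)))) = Add(-4, Mul(c, Mul(3, c))) = Add(-4, Mul(3, Pow(c, 2))))
Mul(D, Add(-78, Function('x')(11))) = Mul(32, Add(-78, Add(-4, Mul(3, Pow(11, 2))))) = Mul(32, Add(-78, Add(-4, Mul(3, 121)))) = Mul(32, Add(-78, Add(-4, 363))) = Mul(32, Add(-78, 359)) = Mul(32, 281) = 8992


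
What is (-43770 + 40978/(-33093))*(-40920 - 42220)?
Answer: 120430084826320/33093 ≈ 3.6391e+9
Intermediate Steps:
(-43770 + 40978/(-33093))*(-40920 - 42220) = (-43770 + 40978*(-1/33093))*(-83140) = (-43770 - 40978/33093)*(-83140) = -1448521588/33093*(-83140) = 120430084826320/33093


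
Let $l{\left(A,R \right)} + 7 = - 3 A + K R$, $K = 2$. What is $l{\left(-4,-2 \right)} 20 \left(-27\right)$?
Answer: $-540$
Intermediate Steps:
$l{\left(A,R \right)} = -7 - 3 A + 2 R$ ($l{\left(A,R \right)} = -7 - \left(- 2 R + 3 A\right) = -7 - 3 A + 2 R$)
$l{\left(-4,-2 \right)} 20 \left(-27\right) = \left(-7 - -12 + 2 \left(-2\right)\right) 20 \left(-27\right) = \left(-7 + 12 - 4\right) 20 \left(-27\right) = 1 \cdot 20 \left(-27\right) = 20 \left(-27\right) = -540$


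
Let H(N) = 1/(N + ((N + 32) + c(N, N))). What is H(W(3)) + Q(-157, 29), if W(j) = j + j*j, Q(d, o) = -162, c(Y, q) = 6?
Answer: -10043/62 ≈ -161.98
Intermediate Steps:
W(j) = j + j²
H(N) = 1/(38 + 2*N) (H(N) = 1/(N + ((N + 32) + 6)) = 1/(N + ((32 + N) + 6)) = 1/(N + (38 + N)) = 1/(38 + 2*N))
H(W(3)) + Q(-157, 29) = 1/(2*(19 + 3*(1 + 3))) - 162 = 1/(2*(19 + 3*4)) - 162 = 1/(2*(19 + 12)) - 162 = (½)/31 - 162 = (½)*(1/31) - 162 = 1/62 - 162 = -10043/62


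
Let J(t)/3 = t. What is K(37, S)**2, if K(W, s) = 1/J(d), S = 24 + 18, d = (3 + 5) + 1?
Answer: 1/729 ≈ 0.0013717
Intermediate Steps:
d = 9 (d = 8 + 1 = 9)
J(t) = 3*t
S = 42
K(W, s) = 1/27 (K(W, s) = 1/(3*9) = 1/27)
K(37, S)**2 = (1/27)**2 = 1/729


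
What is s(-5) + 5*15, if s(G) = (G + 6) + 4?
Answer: 80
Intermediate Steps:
s(G) = 10 + G (s(G) = (6 + G) + 4 = 10 + G)
s(-5) + 5*15 = (10 - 5) + 5*15 = 5 + 75 = 80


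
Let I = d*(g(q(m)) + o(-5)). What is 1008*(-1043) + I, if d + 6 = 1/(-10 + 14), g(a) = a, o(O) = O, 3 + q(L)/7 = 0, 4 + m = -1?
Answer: -2102389/2 ≈ -1.0512e+6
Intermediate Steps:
m = -5 (m = -4 - 1 = -5)
q(L) = -21 (q(L) = -21 + 7*0 = -21 + 0 = -21)
d = -23/4 (d = -6 + 1/(-10 + 14) = -6 + 1/4 = -6 + ¼ = -23/4 ≈ -5.7500)
I = 299/2 (I = -23*(-21 - 5)/4 = -23/4*(-26) = 299/2 ≈ 149.50)
1008*(-1043) + I = 1008*(-1043) + 299/2 = -1051344 + 299/2 = -2102389/2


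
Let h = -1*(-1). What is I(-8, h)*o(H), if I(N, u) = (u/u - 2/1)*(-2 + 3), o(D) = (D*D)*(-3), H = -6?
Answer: 108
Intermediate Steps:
h = 1
o(D) = -3*D² (o(D) = D²*(-3) = -3*D²)
I(N, u) = -1 (I(N, u) = (1 - 2*1)*1 = (1 - 2)*1 = -1*1 = -1)
I(-8, h)*o(H) = -(-3)*(-6)² = -(-3)*36 = -1*(-108) = 108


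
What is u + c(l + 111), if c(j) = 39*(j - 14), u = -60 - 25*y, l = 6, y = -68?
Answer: 5657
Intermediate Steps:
u = 1640 (u = -60 - 25*(-68) = -60 + 1700 = 1640)
c(j) = -546 + 39*j (c(j) = 39*(-14 + j) = -546 + 39*j)
u + c(l + 111) = 1640 + (-546 + 39*(6 + 111)) = 1640 + (-546 + 39*117) = 1640 + (-546 + 4563) = 1640 + 4017 = 5657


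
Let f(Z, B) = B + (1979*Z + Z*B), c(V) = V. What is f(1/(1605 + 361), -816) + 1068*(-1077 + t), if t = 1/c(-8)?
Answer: -1131614765/983 ≈ -1.1512e+6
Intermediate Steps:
t = -⅛ (t = 1/(-8) = -⅛ ≈ -0.12500)
f(Z, B) = B + 1979*Z + B*Z (f(Z, B) = B + (1979*Z + B*Z) = B + 1979*Z + B*Z)
f(1/(1605 + 361), -816) + 1068*(-1077 + t) = (-816 + 1979/(1605 + 361) - 816/(1605 + 361)) + 1068*(-1077 - ⅛) = (-816 + 1979/1966 - 816/1966) + 1068*(-8617/8) = (-816 + 1979*(1/1966) - 816*1/1966) - 2300739/2 = (-816 + 1979/1966 - 408/983) - 2300739/2 = -1603093/1966 - 2300739/2 = -1131614765/983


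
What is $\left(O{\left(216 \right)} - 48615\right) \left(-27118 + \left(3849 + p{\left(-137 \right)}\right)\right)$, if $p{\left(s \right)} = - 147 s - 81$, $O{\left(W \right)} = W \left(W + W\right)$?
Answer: $-143522067$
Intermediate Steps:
$O{\left(W \right)} = 2 W^{2}$ ($O{\left(W \right)} = W 2 W = 2 W^{2}$)
$p{\left(s \right)} = -81 - 147 s$ ($p{\left(s \right)} = - 147 s - 81 = -81 - 147 s$)
$\left(O{\left(216 \right)} - 48615\right) \left(-27118 + \left(3849 + p{\left(-137 \right)}\right)\right) = \left(2 \cdot 216^{2} - 48615\right) \left(-27118 + \left(3849 - -20058\right)\right) = \left(2 \cdot 46656 - 48615\right) \left(-27118 + \left(3849 + \left(-81 + 20139\right)\right)\right) = \left(93312 - 48615\right) \left(-27118 + \left(3849 + 20058\right)\right) = 44697 \left(-27118 + 23907\right) = 44697 \left(-3211\right) = -143522067$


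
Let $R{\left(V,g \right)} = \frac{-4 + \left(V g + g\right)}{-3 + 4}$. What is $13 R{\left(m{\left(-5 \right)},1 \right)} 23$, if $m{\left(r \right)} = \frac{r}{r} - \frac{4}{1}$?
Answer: $-1794$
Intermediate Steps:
$m{\left(r \right)} = -3$ ($m{\left(r \right)} = 1 - 4 = -3$)
$R{\left(V,g \right)} = -4 + g + V g$ ($R{\left(V,g \right)} = \frac{-4 + \left(g + V g\right)}{1} = \left(-4 + g + V g\right) 1 = -4 + g + V g$)
$13 R{\left(m{\left(-5 \right)},1 \right)} 23 = 13 \left(-4 + 1 - 3\right) 23 = 13 \left(-6\right) 23 = \left(-78\right) 23 = -1794$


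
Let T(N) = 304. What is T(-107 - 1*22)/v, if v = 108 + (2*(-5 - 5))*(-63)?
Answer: 2/9 ≈ 0.22222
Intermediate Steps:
v = 1368 (v = 108 + (2*(-10))*(-63) = 108 - 20*(-63) = 108 + 1260 = 1368)
T(-107 - 1*22)/v = 304/1368 = 304*(1/1368) = 2/9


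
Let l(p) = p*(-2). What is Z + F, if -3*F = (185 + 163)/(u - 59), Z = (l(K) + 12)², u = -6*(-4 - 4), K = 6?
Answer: 116/11 ≈ 10.545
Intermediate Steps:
u = 48 (u = -6*(-8) = 48)
l(p) = -2*p
Z = 0 (Z = (-2*6 + 12)² = (-12 + 12)² = 0² = 0)
F = 116/11 (F = -(185 + 163)/(3*(48 - 59)) = -116/(-11) = -116*(-1)/11 = -⅓*(-348/11) = 116/11 ≈ 10.545)
Z + F = 0 + 116/11 = 116/11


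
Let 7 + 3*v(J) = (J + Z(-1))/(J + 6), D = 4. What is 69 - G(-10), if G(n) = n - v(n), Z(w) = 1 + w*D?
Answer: 311/4 ≈ 77.750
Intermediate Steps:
Z(w) = 1 + 4*w (Z(w) = 1 + w*4 = 1 + 4*w)
v(J) = -7/3 + (-3 + J)/(3*(6 + J)) (v(J) = -7/3 + ((J + (1 + 4*(-1)))/(J + 6))/3 = -7/3 + ((J + (1 - 4))/(6 + J))/3 = -7/3 + ((J - 3)/(6 + J))/3 = -7/3 + ((-3 + J)/(6 + J))/3 = -7/3 + (-3 + J)/(3*(6 + J)))
G(n) = n - (-15 - 2*n)/(6 + n)
69 - G(-10) = 69 - (15 + (-10)² + 8*(-10))/(6 - 10) = 69 - (15 + 100 - 80)/(-4) = 69 - (-1)*35/4 = 69 - 1*(-35/4) = 69 + 35/4 = 311/4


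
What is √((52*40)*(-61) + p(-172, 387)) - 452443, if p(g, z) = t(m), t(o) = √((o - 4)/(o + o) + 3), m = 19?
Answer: -452443 + I*√(183214720 - 38*√4902)/38 ≈ -4.5244e+5 + 356.2*I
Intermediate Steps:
t(o) = √(3 + (-4 + o)/(2*o)) (t(o) = √((-4 + o)/((2*o)) + 3) = √((-4 + o)*(1/(2*o)) + 3) = √((-4 + o)/(2*o) + 3) = √(3 + (-4 + o)/(2*o)))
p(g, z) = √4902/38 (p(g, z) = √(14 - 8/19)/2 = √(258/19)/2 = (√4902/19)/2 = √4902/38)
√((52*40)*(-61) + p(-172, 387)) - 452443 = √((52*40)*(-61) + √4902/38) - 452443 = √(2080*(-61) + √4902/38) - 452443 = √(-126880 + √4902/38) - 452443 = -452443 + √(-126880 + √4902/38)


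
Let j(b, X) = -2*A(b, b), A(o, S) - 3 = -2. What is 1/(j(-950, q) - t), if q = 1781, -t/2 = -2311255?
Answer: -1/4622512 ≈ -2.1633e-7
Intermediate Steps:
t = 4622510 (t = -2*(-2311255) = 4622510)
A(o, S) = 1 (A(o, S) = 3 - 2 = 1)
j(b, X) = -2 (j(b, X) = -2*1 = -2)
1/(j(-950, q) - t) = 1/(-2 - 1*4622510) = 1/(-2 - 4622510) = 1/(-4622512) = -1/4622512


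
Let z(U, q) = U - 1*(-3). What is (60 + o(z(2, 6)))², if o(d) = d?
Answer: 4225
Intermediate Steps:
z(U, q) = 3 + U (z(U, q) = U + 3 = 3 + U)
(60 + o(z(2, 6)))² = (60 + (3 + 2))² = (60 + 5)² = 65² = 4225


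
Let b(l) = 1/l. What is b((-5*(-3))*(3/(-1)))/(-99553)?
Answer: 1/4479885 ≈ 2.2322e-7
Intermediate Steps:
b((-5*(-3))*(3/(-1)))/(-99553) = 1/(((-5*(-3))*(3/(-1)))*(-99553)) = -1/99553/(15*(3*(-1))) = -1/99553/(15*(-3)) = -1/99553/(-45) = -1/45*(-1/99553) = 1/4479885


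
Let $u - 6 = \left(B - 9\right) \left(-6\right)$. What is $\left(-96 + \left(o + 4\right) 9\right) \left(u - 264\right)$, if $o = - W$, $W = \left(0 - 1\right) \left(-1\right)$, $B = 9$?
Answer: $17802$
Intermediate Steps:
$W = 1$ ($W = \left(-1\right) \left(-1\right) = 1$)
$u = 6$ ($u = 6 + \left(9 - 9\right) \left(-6\right) = 6 + 0 \left(-6\right) = 6 + 0 = 6$)
$o = -1$ ($o = \left(-1\right) 1 = -1$)
$\left(-96 + \left(o + 4\right) 9\right) \left(u - 264\right) = \left(-96 + \left(-1 + 4\right) 9\right) \left(6 - 264\right) = \left(-96 + 3 \cdot 9\right) \left(-258\right) = \left(-96 + 27\right) \left(-258\right) = \left(-69\right) \left(-258\right) = 17802$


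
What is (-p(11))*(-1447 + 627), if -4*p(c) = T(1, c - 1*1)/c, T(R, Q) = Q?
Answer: -2050/11 ≈ -186.36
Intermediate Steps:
p(c) = -(-1 + c)/(4*c) (p(c) = -(c - 1*1)/(4*c) = -(c - 1)/(4*c) = -(-1 + c)/(4*c))
(-p(11))*(-1447 + 627) = (-(1 - 1*11)/(4*11))*(-1447 + 627) = -(1 - 11)/(4*11)*(-820) = -(-10)/(4*11)*(-820) = -1*(-5/22)*(-820) = (5/22)*(-820) = -2050/11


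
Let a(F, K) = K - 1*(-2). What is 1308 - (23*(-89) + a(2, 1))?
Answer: 3352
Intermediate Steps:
a(F, K) = 2 + K (a(F, K) = K + 2 = 2 + K)
1308 - (23*(-89) + a(2, 1)) = 1308 - (23*(-89) + (2 + 1)) = 1308 - (-2047 + 3) = 1308 - 1*(-2044) = 1308 + 2044 = 3352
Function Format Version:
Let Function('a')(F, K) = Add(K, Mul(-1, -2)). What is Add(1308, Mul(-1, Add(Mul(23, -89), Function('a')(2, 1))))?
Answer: 3352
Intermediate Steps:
Function('a')(F, K) = Add(2, K) (Function('a')(F, K) = Add(K, 2) = Add(2, K))
Add(1308, Mul(-1, Add(Mul(23, -89), Function('a')(2, 1)))) = Add(1308, Mul(-1, Add(Mul(23, -89), Add(2, 1)))) = Add(1308, Mul(-1, Add(-2047, 3))) = Add(1308, Mul(-1, -2044)) = Add(1308, 2044) = 3352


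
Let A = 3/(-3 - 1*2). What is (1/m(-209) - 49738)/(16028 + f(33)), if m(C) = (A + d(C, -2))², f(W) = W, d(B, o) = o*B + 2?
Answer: -218718328817/70626785949 ≈ -3.0968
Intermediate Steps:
d(B, o) = 2 + B*o (d(B, o) = B*o + 2 = 2 + B*o)
A = -⅗ (A = 3/(-3 - 2) = 3/(-5) = 3*(-⅕) = -⅗ ≈ -0.60000)
m(C) = (7/5 - 2*C)² (m(C) = (-⅗ + (2 + C*(-2)))² = (-⅗ + (2 - 2*C))² = (7/5 - 2*C)²)
(1/m(-209) - 49738)/(16028 + f(33)) = (1/((7 - 10*(-209))²/25) - 49738)/(16028 + 33) = (1/((7 + 2090)²/25) - 49738)/16061 = (1/((1/25)*2097²) - 49738)*(1/16061) = (1/((1/25)*4397409) - 49738)*(1/16061) = (1/(4397409/25) - 49738)*(1/16061) = (25/4397409 - 49738)*(1/16061) = -218718328817/4397409*1/16061 = -218718328817/70626785949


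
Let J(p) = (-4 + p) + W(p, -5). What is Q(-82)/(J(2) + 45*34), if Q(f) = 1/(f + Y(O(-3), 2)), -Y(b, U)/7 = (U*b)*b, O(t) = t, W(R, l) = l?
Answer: -1/316784 ≈ -3.1567e-6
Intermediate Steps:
J(p) = -9 + p (J(p) = (-4 + p) - 5 = -9 + p)
Y(b, U) = -7*U*b**2 (Y(b, U) = -7*U*b*b = -7*U*b**2)
Q(f) = 1/(-126 + f) (Q(f) = 1/(f - 7*2*(-3)**2) = 1/(f - 7*2*9) = 1/(f - 126) = 1/(-126 + f))
Q(-82)/(J(2) + 45*34) = 1/((-126 - 82)*((-9 + 2) + 45*34)) = 1/((-208)*(-7 + 1530)) = -1/208/1523 = -1/208*1/1523 = -1/316784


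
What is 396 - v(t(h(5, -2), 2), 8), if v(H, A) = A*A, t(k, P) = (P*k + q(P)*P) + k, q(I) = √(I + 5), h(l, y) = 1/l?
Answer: 332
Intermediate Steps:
q(I) = √(5 + I)
t(k, P) = k + P*k + P*√(5 + P) (t(k, P) = (P*k + √(5 + P)*P) + k = (P*k + P*√(5 + P)) + k = k + P*k + P*√(5 + P))
v(H, A) = A²
396 - v(t(h(5, -2), 2), 8) = 396 - 1*8² = 396 - 1*64 = 396 - 64 = 332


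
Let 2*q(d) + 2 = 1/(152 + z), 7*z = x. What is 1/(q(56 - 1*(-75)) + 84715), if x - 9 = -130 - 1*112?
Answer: 1662/140794675 ≈ 1.1804e-5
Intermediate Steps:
x = -233 (x = 9 + (-130 - 1*112) = 9 + (-130 - 112) = 9 - 242 = -233)
z = -233/7 (z = (1/7)*(-233) = -233/7 ≈ -33.286)
q(d) = -1655/1662 (q(d) = -1 + 1/(2*(152 - 233/7)) = -1 + 1/(2*(831/7)) = -1 + (1/2)*(7/831) = -1 + 7/1662 = -1655/1662)
1/(q(56 - 1*(-75)) + 84715) = 1/(-1655/1662 + 84715) = 1/(140794675/1662) = 1662/140794675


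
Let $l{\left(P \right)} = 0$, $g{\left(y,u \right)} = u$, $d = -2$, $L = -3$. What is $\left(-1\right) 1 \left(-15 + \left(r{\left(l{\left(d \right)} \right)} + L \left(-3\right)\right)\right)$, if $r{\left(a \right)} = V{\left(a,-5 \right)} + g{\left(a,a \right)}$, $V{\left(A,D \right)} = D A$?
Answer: $6$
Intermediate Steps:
$V{\left(A,D \right)} = A D$
$r{\left(a \right)} = - 4 a$ ($r{\left(a \right)} = a \left(-5\right) + a = - 5 a + a = - 4 a$)
$\left(-1\right) 1 \left(-15 + \left(r{\left(l{\left(d \right)} \right)} + L \left(-3\right)\right)\right) = \left(-1\right) 1 \left(-15 - -9\right) = - (-15 + \left(0 + 9\right)) = - (-15 + 9) = \left(-1\right) \left(-6\right) = 6$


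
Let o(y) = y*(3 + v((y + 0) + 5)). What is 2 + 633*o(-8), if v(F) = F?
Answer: 2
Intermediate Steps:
o(y) = y*(8 + y) (o(y) = y*(3 + ((y + 0) + 5)) = y*(3 + (y + 5)) = y*(3 + (5 + y)) = y*(8 + y))
2 + 633*o(-8) = 2 + 633*(-8*(8 - 8)) = 2 + 633*(-8*0) = 2 + 633*0 = 2 + 0 = 2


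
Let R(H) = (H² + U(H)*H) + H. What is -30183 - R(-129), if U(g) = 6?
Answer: -45921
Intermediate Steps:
R(H) = H² + 7*H (R(H) = (H² + 6*H) + H = H² + 7*H)
-30183 - R(-129) = -30183 - (-129)*(7 - 129) = -30183 - (-129)*(-122) = -30183 - 1*15738 = -30183 - 15738 = -45921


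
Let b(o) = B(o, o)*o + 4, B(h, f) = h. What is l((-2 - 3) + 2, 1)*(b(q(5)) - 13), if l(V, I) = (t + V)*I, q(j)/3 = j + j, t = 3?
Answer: 0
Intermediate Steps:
q(j) = 6*j (q(j) = 3*(j + j) = 3*(2*j) = 6*j)
l(V, I) = I*(3 + V) (l(V, I) = (3 + V)*I = I*(3 + V))
b(o) = 4 + o**2 (b(o) = o*o + 4 = o**2 + 4 = 4 + o**2)
l((-2 - 3) + 2, 1)*(b(q(5)) - 13) = (1*(3 + ((-2 - 3) + 2)))*((4 + (6*5)**2) - 13) = (1*(3 + (-5 + 2)))*((4 + 30**2) - 13) = (1*(3 - 3))*((4 + 900) - 13) = (1*0)*(904 - 13) = 0*891 = 0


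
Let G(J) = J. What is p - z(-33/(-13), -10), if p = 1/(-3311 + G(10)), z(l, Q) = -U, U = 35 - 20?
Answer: 49514/3301 ≈ 15.000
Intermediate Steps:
U = 15
z(l, Q) = -15 (z(l, Q) = -1*15 = -15)
p = -1/3301 (p = 1/(-3311 + 10) = 1/(-3301) = -1/3301 ≈ -0.00030294)
p - z(-33/(-13), -10) = -1/3301 - 1*(-15) = -1/3301 + 15 = 49514/3301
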